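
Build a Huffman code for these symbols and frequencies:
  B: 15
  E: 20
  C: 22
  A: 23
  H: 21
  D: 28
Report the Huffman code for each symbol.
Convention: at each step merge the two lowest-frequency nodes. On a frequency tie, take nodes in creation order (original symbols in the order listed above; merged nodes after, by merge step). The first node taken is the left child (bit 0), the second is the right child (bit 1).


Huffman tree construction:
Step 1: Merge B(15) + E(20) = 35
Step 2: Merge H(21) + C(22) = 43
Step 3: Merge A(23) + D(28) = 51
Step 4: Merge (B+E)(35) + (H+C)(43) = 78
Step 5: Merge (A+D)(51) + ((B+E)+(H+C))(78) = 129
Read each symbol's code off the tree from the root (left child = 0, right child = 1).

Codes:
  B: 100 (length 3)
  E: 101 (length 3)
  C: 111 (length 3)
  A: 00 (length 2)
  H: 110 (length 3)
  D: 01 (length 2)
Average code length: 336/129 = 2.6047 bits/symbol


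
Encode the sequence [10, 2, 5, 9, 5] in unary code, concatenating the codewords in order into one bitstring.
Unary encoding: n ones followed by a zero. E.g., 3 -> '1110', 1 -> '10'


Encode each number as n ones followed by a terminating 0:
  10 -> 11111111110 (11 bits)
  2 -> 110 (3 bits)
  5 -> 111110 (6 bits)
  9 -> 1111111110 (10 bits)
  5 -> 111110 (6 bits)
Total length = 11 + 3 + 6 + 10 + 6 = 36 bits.

Unary([10, 2, 5, 9, 5]) = 111111111101101111101111111110111110 (36 bits)


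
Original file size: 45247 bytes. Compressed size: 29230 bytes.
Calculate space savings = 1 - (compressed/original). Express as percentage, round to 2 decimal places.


ratio = compressed/original = 29230/45247 = 0.64601
savings = 1 - ratio = 1 - 0.64601 = 0.35399
as a percentage: 0.35399 * 100 = 35.4%

Space savings = 1 - 29230/45247 = 35.4%


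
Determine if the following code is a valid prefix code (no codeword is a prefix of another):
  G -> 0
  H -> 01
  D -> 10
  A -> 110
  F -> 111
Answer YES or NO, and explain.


Checking each pair (does one codeword prefix another?):
  G='0' vs H='01': prefix -- VIOLATION

NO -- this is NOT a valid prefix code. G (0) is a prefix of H (01).


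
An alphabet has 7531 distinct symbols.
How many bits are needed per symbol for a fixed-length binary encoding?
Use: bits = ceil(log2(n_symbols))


log2(7531) = 12.8786
Bracket: 2^12 = 4096 < 7531 <= 2^13 = 8192
So ceil(log2(7531)) = 13

bits = ceil(log2(7531)) = ceil(12.8786) = 13 bits


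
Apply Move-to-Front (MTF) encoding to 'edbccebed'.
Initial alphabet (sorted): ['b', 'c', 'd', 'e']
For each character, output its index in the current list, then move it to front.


MTF encoding:
'e': index 3 in ['b', 'c', 'd', 'e'] -> ['e', 'b', 'c', 'd']
'd': index 3 in ['e', 'b', 'c', 'd'] -> ['d', 'e', 'b', 'c']
'b': index 2 in ['d', 'e', 'b', 'c'] -> ['b', 'd', 'e', 'c']
'c': index 3 in ['b', 'd', 'e', 'c'] -> ['c', 'b', 'd', 'e']
'c': index 0 in ['c', 'b', 'd', 'e'] -> ['c', 'b', 'd', 'e']
'e': index 3 in ['c', 'b', 'd', 'e'] -> ['e', 'c', 'b', 'd']
'b': index 2 in ['e', 'c', 'b', 'd'] -> ['b', 'e', 'c', 'd']
'e': index 1 in ['b', 'e', 'c', 'd'] -> ['e', 'b', 'c', 'd']
'd': index 3 in ['e', 'b', 'c', 'd'] -> ['d', 'e', 'b', 'c']


Output: [3, 3, 2, 3, 0, 3, 2, 1, 3]


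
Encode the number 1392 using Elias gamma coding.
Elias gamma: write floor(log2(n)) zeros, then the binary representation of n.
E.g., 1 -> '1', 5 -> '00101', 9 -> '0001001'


num_bits = floor(log2(1392)) + 1 = 11
leading_zeros = num_bits - 1 = 10
binary(1392) = 10101110000

Elias gamma(1392) = '0000000000' + '10101110000' = 000000000010101110000 (21 bits)


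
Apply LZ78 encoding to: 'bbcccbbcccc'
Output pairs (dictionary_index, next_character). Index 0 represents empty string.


LZ78 encoding steps:
Dictionary: {0: ''}
Step 1: w='' (idx 0), next='b' -> output (0, 'b'), add 'b' as idx 1
Step 2: w='b' (idx 1), next='c' -> output (1, 'c'), add 'bc' as idx 2
Step 3: w='' (idx 0), next='c' -> output (0, 'c'), add 'c' as idx 3
Step 4: w='c' (idx 3), next='b' -> output (3, 'b'), add 'cb' as idx 4
Step 5: w='bc' (idx 2), next='c' -> output (2, 'c'), add 'bcc' as idx 5
Step 6: w='c' (idx 3), next='c' -> output (3, 'c'), add 'cc' as idx 6


Encoded: [(0, 'b'), (1, 'c'), (0, 'c'), (3, 'b'), (2, 'c'), (3, 'c')]


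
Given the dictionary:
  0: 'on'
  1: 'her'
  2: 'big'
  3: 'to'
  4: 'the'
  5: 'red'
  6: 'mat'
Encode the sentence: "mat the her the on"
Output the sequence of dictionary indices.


Look up each word in the dictionary:
  'mat' -> 6
  'the' -> 4
  'her' -> 1
  'the' -> 4
  'on' -> 0

Encoded: [6, 4, 1, 4, 0]


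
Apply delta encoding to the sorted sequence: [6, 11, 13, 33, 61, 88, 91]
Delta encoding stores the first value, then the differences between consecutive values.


First value: 6
Deltas:
  11 - 6 = 5
  13 - 11 = 2
  33 - 13 = 20
  61 - 33 = 28
  88 - 61 = 27
  91 - 88 = 3


Delta encoded: [6, 5, 2, 20, 28, 27, 3]


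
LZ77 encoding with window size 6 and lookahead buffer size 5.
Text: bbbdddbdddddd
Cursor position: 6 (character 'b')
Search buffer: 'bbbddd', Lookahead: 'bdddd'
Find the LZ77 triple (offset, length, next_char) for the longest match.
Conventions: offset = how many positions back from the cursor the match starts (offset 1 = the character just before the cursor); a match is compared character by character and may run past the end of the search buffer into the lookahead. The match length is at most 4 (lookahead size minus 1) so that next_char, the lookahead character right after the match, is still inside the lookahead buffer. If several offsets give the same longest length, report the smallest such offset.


Try each offset into the search buffer:
  offset=1 (pos 5, char 'd'): match length 0
  offset=2 (pos 4, char 'd'): match length 0
  offset=3 (pos 3, char 'd'): match length 0
  offset=4 (pos 2, char 'b'): match length 4
  offset=5 (pos 1, char 'b'): match length 1
  offset=6 (pos 0, char 'b'): match length 1
Longest match has length 4 at offset 4.
next_char = character at position 6 + 4 = 10 -> 'd'

Best match: offset=4, length=4 (matching 'bddd' starting at position 2)
LZ77 triple: (4, 4, 'd')


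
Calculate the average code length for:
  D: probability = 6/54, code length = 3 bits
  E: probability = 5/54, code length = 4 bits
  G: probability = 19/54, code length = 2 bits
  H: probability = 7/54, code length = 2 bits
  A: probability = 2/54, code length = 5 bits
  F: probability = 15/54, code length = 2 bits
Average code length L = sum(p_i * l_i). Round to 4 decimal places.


Weighted contributions p_i * l_i:
  D: (6/54) * 3 = 18/54
  E: (5/54) * 4 = 20/54
  G: (19/54) * 2 = 38/54
  H: (7/54) * 2 = 14/54
  A: (2/54) * 5 = 10/54
  F: (15/54) * 2 = 30/54
Sum = (18 + 20 + 38 + 14 + 10 + 30)/54 = 130/54

L = 130/54 = 2.4074 bits/symbol


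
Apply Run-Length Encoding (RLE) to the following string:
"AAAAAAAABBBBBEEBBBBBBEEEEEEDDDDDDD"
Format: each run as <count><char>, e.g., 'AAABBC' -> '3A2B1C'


Scanning runs left to right:
  i=0: run of 'A' x 8 -> '8A'
  i=8: run of 'B' x 5 -> '5B'
  i=13: run of 'E' x 2 -> '2E'
  i=15: run of 'B' x 6 -> '6B'
  i=21: run of 'E' x 6 -> '6E'
  i=27: run of 'D' x 7 -> '7D'

RLE = 8A5B2E6B6E7D


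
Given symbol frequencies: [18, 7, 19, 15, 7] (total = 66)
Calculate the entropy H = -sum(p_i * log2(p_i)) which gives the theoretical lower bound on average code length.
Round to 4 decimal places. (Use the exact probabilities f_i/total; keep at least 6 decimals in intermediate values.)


Per-symbol terms -p_i * log2(p_i) with p_i = f_i/66:
  p = 18/66 = 0.272727: log2(p) = -1.874469, -p*log2(p) = 0.511219
  p = 7/66 = 0.106061: log2(p) = -3.237039, -p*log2(p) = 0.343322
  p = 19/66 = 0.287879: log2(p) = -1.796467, -p*log2(p) = 0.517165
  p = 15/66 = 0.227273: log2(p) = -2.137504, -p*log2(p) = 0.485796
  p = 7/66 = 0.106061: log2(p) = -3.237039, -p*log2(p) = 0.343322
H = 0.511219 + 0.343322 + 0.517165 + 0.485796 + 0.343322 = 2.200824

H = 2.2008 bits/symbol


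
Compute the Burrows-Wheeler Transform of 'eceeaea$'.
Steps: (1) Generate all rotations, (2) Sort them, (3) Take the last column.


Rotations (sorted):
  0: $eceeaea -> last char: a
  1: a$eceeae -> last char: e
  2: aea$ecee -> last char: e
  3: ceeaea$e -> last char: e
  4: ea$eceea -> last char: a
  5: eaea$ece -> last char: e
  6: eceeaea$ -> last char: $
  7: eeaea$ec -> last char: c


BWT = aeeeae$c


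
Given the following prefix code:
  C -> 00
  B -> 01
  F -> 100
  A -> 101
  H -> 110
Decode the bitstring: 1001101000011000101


Decoding step by step:
Bits 100 -> F
Bits 110 -> H
Bits 100 -> F
Bits 00 -> C
Bits 110 -> H
Bits 00 -> C
Bits 101 -> A


Decoded message: FHFCHCA


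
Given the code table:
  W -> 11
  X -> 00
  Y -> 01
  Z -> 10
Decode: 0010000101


Decoding:
00 -> X
10 -> Z
00 -> X
01 -> Y
01 -> Y


Result: XZXYY


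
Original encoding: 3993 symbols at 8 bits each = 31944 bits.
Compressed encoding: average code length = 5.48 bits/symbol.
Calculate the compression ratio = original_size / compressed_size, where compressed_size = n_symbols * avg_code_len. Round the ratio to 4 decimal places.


original_size = n_symbols * orig_bits = 3993 * 8 = 31944 bits
compressed_size = n_symbols * avg_code_len = 3993 * 5.48 = 21881.64 bits
ratio = original_size / compressed_size = 31944 / 21881.64 = 1.4599

Compression ratio = 1.4599


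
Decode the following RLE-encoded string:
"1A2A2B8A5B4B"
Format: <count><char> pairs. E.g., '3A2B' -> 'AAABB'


Expanding each <count><char> pair:
  1A -> 'A'
  2A -> 'AA'
  2B -> 'BB'
  8A -> 'AAAAAAAA'
  5B -> 'BBBBB'
  4B -> 'BBBB'

Decoded = AAABBAAAAAAAABBBBBBBBB


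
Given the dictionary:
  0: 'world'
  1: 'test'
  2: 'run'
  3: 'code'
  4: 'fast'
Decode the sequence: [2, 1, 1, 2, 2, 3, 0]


Look up each index in the dictionary:
  2 -> 'run'
  1 -> 'test'
  1 -> 'test'
  2 -> 'run'
  2 -> 'run'
  3 -> 'code'
  0 -> 'world'

Decoded: "run test test run run code world"


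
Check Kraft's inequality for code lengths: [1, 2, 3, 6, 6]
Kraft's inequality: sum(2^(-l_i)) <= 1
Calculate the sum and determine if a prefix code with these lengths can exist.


Sum = 2^(-1) + 2^(-2) + 2^(-3) + 2^(-6) + 2^(-6)
    = 0.5 + 0.25 + 0.125 + 0.015625 + 0.015625
    = 58/64 = 0.90625
Since 0.90625 <= 1, Kraft's inequality IS satisfied.
A prefix code with these lengths CAN exist.

Kraft sum = 0.90625. Satisfied.


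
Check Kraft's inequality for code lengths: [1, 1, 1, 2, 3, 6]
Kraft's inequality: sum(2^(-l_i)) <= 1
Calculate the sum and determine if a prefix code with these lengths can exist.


Sum = 2^(-1) + 2^(-1) + 2^(-1) + 2^(-2) + 2^(-3) + 2^(-6)
    = 0.5 + 0.5 + 0.5 + 0.25 + 0.125 + 0.015625
    = 121/64 = 1.890625
Since 1.890625 > 1, Kraft's inequality is NOT satisfied.
A prefix code with these lengths CANNOT exist.

Kraft sum = 1.890625. Not satisfied.


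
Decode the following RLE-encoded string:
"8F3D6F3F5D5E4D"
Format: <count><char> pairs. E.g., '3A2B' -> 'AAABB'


Expanding each <count><char> pair:
  8F -> 'FFFFFFFF'
  3D -> 'DDD'
  6F -> 'FFFFFF'
  3F -> 'FFF'
  5D -> 'DDDDD'
  5E -> 'EEEEE'
  4D -> 'DDDD'

Decoded = FFFFFFFFDDDFFFFFFFFFDDDDDEEEEEDDDD


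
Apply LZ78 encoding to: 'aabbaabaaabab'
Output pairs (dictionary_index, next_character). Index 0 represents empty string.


LZ78 encoding steps:
Dictionary: {0: ''}
Step 1: w='' (idx 0), next='a' -> output (0, 'a'), add 'a' as idx 1
Step 2: w='a' (idx 1), next='b' -> output (1, 'b'), add 'ab' as idx 2
Step 3: w='' (idx 0), next='b' -> output (0, 'b'), add 'b' as idx 3
Step 4: w='a' (idx 1), next='a' -> output (1, 'a'), add 'aa' as idx 4
Step 5: w='b' (idx 3), next='a' -> output (3, 'a'), add 'ba' as idx 5
Step 6: w='aa' (idx 4), next='b' -> output (4, 'b'), add 'aab' as idx 6
Step 7: w='ab' (idx 2), end of input -> output (2, '')


Encoded: [(0, 'a'), (1, 'b'), (0, 'b'), (1, 'a'), (3, 'a'), (4, 'b'), (2, '')]


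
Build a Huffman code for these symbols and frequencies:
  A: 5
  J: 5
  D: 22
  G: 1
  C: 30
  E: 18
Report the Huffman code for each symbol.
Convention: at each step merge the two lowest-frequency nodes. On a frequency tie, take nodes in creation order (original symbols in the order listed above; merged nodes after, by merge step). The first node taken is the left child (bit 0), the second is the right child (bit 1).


Huffman tree construction:
Step 1: Merge G(1) + A(5) = 6
Step 2: Merge J(5) + (G+A)(6) = 11
Step 3: Merge (J+(G+A))(11) + E(18) = 29
Step 4: Merge D(22) + ((J+(G+A))+E)(29) = 51
Step 5: Merge C(30) + (D+((J+(G+A))+E))(51) = 81
Read each symbol's code off the tree from the root (left child = 0, right child = 1).

Codes:
  A: 11011 (length 5)
  J: 1100 (length 4)
  D: 10 (length 2)
  G: 11010 (length 5)
  C: 0 (length 1)
  E: 111 (length 3)
Average code length: 178/81 = 2.1975 bits/symbol


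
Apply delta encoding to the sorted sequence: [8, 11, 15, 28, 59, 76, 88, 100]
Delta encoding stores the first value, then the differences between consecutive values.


First value: 8
Deltas:
  11 - 8 = 3
  15 - 11 = 4
  28 - 15 = 13
  59 - 28 = 31
  76 - 59 = 17
  88 - 76 = 12
  100 - 88 = 12


Delta encoded: [8, 3, 4, 13, 31, 17, 12, 12]


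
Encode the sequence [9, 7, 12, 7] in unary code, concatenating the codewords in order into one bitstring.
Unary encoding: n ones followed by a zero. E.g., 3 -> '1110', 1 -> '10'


Encode each number as n ones followed by a terminating 0:
  9 -> 1111111110 (10 bits)
  7 -> 11111110 (8 bits)
  12 -> 1111111111110 (13 bits)
  7 -> 11111110 (8 bits)
Total length = 10 + 8 + 13 + 8 = 39 bits.

Unary([9, 7, 12, 7]) = 111111111011111110111111111111011111110 (39 bits)


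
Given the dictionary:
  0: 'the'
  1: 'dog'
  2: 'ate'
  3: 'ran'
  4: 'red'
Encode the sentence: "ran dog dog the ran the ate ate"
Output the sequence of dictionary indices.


Look up each word in the dictionary:
  'ran' -> 3
  'dog' -> 1
  'dog' -> 1
  'the' -> 0
  'ran' -> 3
  'the' -> 0
  'ate' -> 2
  'ate' -> 2

Encoded: [3, 1, 1, 0, 3, 0, 2, 2]


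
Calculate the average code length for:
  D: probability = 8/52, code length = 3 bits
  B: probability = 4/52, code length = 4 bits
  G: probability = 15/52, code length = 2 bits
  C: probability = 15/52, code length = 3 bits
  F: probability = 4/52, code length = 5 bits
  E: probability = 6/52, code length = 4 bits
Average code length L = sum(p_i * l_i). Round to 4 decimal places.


Weighted contributions p_i * l_i:
  D: (8/52) * 3 = 24/52
  B: (4/52) * 4 = 16/52
  G: (15/52) * 2 = 30/52
  C: (15/52) * 3 = 45/52
  F: (4/52) * 5 = 20/52
  E: (6/52) * 4 = 24/52
Sum = (24 + 16 + 30 + 45 + 20 + 24)/52 = 159/52

L = 159/52 = 3.0577 bits/symbol


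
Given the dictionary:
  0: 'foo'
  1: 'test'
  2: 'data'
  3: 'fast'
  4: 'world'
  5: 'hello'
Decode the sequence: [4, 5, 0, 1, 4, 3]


Look up each index in the dictionary:
  4 -> 'world'
  5 -> 'hello'
  0 -> 'foo'
  1 -> 'test'
  4 -> 'world'
  3 -> 'fast'

Decoded: "world hello foo test world fast"


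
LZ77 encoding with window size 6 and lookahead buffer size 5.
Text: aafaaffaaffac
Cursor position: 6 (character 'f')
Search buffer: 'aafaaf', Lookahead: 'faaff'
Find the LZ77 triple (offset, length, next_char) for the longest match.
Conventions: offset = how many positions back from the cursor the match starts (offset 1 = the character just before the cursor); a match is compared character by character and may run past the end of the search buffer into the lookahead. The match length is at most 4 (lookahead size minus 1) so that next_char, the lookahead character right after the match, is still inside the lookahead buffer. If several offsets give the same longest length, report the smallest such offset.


Try each offset into the search buffer:
  offset=1 (pos 5, char 'f'): match length 1
  offset=2 (pos 4, char 'a'): match length 0
  offset=3 (pos 3, char 'a'): match length 0
  offset=4 (pos 2, char 'f'): match length 4
  offset=5 (pos 1, char 'a'): match length 0
  offset=6 (pos 0, char 'a'): match length 0
Longest match has length 4 at offset 4.
next_char = character at position 6 + 4 = 10 -> 'f'

Best match: offset=4, length=4 (matching 'faaf' starting at position 2)
LZ77 triple: (4, 4, 'f')


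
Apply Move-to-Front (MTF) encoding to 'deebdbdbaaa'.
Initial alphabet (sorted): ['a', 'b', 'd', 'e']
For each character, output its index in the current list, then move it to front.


MTF encoding:
'd': index 2 in ['a', 'b', 'd', 'e'] -> ['d', 'a', 'b', 'e']
'e': index 3 in ['d', 'a', 'b', 'e'] -> ['e', 'd', 'a', 'b']
'e': index 0 in ['e', 'd', 'a', 'b'] -> ['e', 'd', 'a', 'b']
'b': index 3 in ['e', 'd', 'a', 'b'] -> ['b', 'e', 'd', 'a']
'd': index 2 in ['b', 'e', 'd', 'a'] -> ['d', 'b', 'e', 'a']
'b': index 1 in ['d', 'b', 'e', 'a'] -> ['b', 'd', 'e', 'a']
'd': index 1 in ['b', 'd', 'e', 'a'] -> ['d', 'b', 'e', 'a']
'b': index 1 in ['d', 'b', 'e', 'a'] -> ['b', 'd', 'e', 'a']
'a': index 3 in ['b', 'd', 'e', 'a'] -> ['a', 'b', 'd', 'e']
'a': index 0 in ['a', 'b', 'd', 'e'] -> ['a', 'b', 'd', 'e']
'a': index 0 in ['a', 'b', 'd', 'e'] -> ['a', 'b', 'd', 'e']


Output: [2, 3, 0, 3, 2, 1, 1, 1, 3, 0, 0]


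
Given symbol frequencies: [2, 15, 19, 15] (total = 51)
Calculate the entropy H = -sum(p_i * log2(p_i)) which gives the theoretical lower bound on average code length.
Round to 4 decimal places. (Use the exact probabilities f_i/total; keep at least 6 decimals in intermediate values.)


Per-symbol terms -p_i * log2(p_i) with p_i = f_i/51:
  p = 2/51 = 0.039216: log2(p) = -4.672425, -p*log2(p) = 0.183232
  p = 15/51 = 0.294118: log2(p) = -1.765535, -p*log2(p) = 0.519275
  p = 19/51 = 0.372549: log2(p) = -1.424498, -p*log2(p) = 0.530695
  p = 15/51 = 0.294118: log2(p) = -1.765535, -p*log2(p) = 0.519275
H = 0.183232 + 0.519275 + 0.530695 + 0.519275 = 1.752477

H = 1.7525 bits/symbol


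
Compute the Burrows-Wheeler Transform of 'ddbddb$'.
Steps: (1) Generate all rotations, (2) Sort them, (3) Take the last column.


Rotations (sorted):
  0: $ddbddb -> last char: b
  1: b$ddbdd -> last char: d
  2: bddb$dd -> last char: d
  3: db$ddbd -> last char: d
  4: dbddb$d -> last char: d
  5: ddb$ddb -> last char: b
  6: ddbddb$ -> last char: $


BWT = bddddb$


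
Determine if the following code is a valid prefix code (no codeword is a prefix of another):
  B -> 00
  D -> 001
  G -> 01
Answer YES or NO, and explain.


Checking each pair (does one codeword prefix another?):
  B='00' vs D='001': prefix -- VIOLATION

NO -- this is NOT a valid prefix code. B (00) is a prefix of D (001).


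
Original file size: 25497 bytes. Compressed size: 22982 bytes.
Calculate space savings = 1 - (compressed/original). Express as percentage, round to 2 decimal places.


ratio = compressed/original = 22982/25497 = 0.901361
savings = 1 - ratio = 1 - 0.901361 = 0.098639
as a percentage: 0.098639 * 100 = 9.86%

Space savings = 1 - 22982/25497 = 9.86%


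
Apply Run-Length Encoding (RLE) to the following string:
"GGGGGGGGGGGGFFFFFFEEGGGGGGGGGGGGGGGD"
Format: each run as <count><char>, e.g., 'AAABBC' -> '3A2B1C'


Scanning runs left to right:
  i=0: run of 'G' x 12 -> '12G'
  i=12: run of 'F' x 6 -> '6F'
  i=18: run of 'E' x 2 -> '2E'
  i=20: run of 'G' x 15 -> '15G'
  i=35: run of 'D' x 1 -> '1D'

RLE = 12G6F2E15G1D


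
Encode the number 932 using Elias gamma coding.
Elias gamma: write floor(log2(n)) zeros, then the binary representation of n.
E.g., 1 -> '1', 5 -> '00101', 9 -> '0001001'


num_bits = floor(log2(932)) + 1 = 10
leading_zeros = num_bits - 1 = 9
binary(932) = 1110100100

Elias gamma(932) = '000000000' + '1110100100' = 0000000001110100100 (19 bits)


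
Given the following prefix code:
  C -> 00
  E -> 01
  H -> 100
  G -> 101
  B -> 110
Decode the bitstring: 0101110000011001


Decoding step by step:
Bits 01 -> E
Bits 01 -> E
Bits 110 -> B
Bits 00 -> C
Bits 00 -> C
Bits 110 -> B
Bits 01 -> E


Decoded message: EEBCCBE


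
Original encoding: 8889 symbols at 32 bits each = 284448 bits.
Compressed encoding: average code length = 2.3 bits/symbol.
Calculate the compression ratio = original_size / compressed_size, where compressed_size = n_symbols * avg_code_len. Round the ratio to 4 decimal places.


original_size = n_symbols * orig_bits = 8889 * 32 = 284448 bits
compressed_size = n_symbols * avg_code_len = 8889 * 2.3 = 20444.7 bits
ratio = original_size / compressed_size = 284448 / 20444.7 = 13.913

Compression ratio = 13.913


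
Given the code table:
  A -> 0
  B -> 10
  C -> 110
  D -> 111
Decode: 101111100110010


Decoding:
10 -> B
111 -> D
110 -> C
0 -> A
110 -> C
0 -> A
10 -> B


Result: BDCACAB


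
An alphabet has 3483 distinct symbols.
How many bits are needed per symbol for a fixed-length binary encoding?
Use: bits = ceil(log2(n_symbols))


log2(3483) = 11.7661
Bracket: 2^11 = 2048 < 3483 <= 2^12 = 4096
So ceil(log2(3483)) = 12

bits = ceil(log2(3483)) = ceil(11.7661) = 12 bits


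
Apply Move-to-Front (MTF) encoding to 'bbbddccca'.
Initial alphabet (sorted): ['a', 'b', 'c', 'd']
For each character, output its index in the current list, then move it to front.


MTF encoding:
'b': index 1 in ['a', 'b', 'c', 'd'] -> ['b', 'a', 'c', 'd']
'b': index 0 in ['b', 'a', 'c', 'd'] -> ['b', 'a', 'c', 'd']
'b': index 0 in ['b', 'a', 'c', 'd'] -> ['b', 'a', 'c', 'd']
'd': index 3 in ['b', 'a', 'c', 'd'] -> ['d', 'b', 'a', 'c']
'd': index 0 in ['d', 'b', 'a', 'c'] -> ['d', 'b', 'a', 'c']
'c': index 3 in ['d', 'b', 'a', 'c'] -> ['c', 'd', 'b', 'a']
'c': index 0 in ['c', 'd', 'b', 'a'] -> ['c', 'd', 'b', 'a']
'c': index 0 in ['c', 'd', 'b', 'a'] -> ['c', 'd', 'b', 'a']
'a': index 3 in ['c', 'd', 'b', 'a'] -> ['a', 'c', 'd', 'b']


Output: [1, 0, 0, 3, 0, 3, 0, 0, 3]


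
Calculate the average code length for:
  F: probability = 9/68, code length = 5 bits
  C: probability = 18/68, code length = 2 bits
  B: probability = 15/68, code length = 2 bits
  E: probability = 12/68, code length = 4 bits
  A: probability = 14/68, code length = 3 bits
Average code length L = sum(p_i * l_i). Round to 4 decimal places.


Weighted contributions p_i * l_i:
  F: (9/68) * 5 = 45/68
  C: (18/68) * 2 = 36/68
  B: (15/68) * 2 = 30/68
  E: (12/68) * 4 = 48/68
  A: (14/68) * 3 = 42/68
Sum = (45 + 36 + 30 + 48 + 42)/68 = 201/68

L = 201/68 = 2.9559 bits/symbol


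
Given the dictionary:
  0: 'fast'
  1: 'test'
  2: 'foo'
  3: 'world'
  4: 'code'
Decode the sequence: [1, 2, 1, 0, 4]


Look up each index in the dictionary:
  1 -> 'test'
  2 -> 'foo'
  1 -> 'test'
  0 -> 'fast'
  4 -> 'code'

Decoded: "test foo test fast code"


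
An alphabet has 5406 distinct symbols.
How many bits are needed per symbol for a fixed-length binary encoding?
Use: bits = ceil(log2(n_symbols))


log2(5406) = 12.4003
Bracket: 2^12 = 4096 < 5406 <= 2^13 = 8192
So ceil(log2(5406)) = 13

bits = ceil(log2(5406)) = ceil(12.4003) = 13 bits


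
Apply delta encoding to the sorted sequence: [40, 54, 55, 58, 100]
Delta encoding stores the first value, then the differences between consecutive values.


First value: 40
Deltas:
  54 - 40 = 14
  55 - 54 = 1
  58 - 55 = 3
  100 - 58 = 42


Delta encoded: [40, 14, 1, 3, 42]


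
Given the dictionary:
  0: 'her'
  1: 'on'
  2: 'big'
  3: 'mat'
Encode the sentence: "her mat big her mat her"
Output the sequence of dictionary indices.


Look up each word in the dictionary:
  'her' -> 0
  'mat' -> 3
  'big' -> 2
  'her' -> 0
  'mat' -> 3
  'her' -> 0

Encoded: [0, 3, 2, 0, 3, 0]


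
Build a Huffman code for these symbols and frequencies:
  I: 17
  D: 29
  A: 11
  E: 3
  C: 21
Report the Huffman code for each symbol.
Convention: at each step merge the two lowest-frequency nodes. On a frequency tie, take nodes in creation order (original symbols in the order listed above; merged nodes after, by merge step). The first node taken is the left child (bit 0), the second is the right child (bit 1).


Huffman tree construction:
Step 1: Merge E(3) + A(11) = 14
Step 2: Merge (E+A)(14) + I(17) = 31
Step 3: Merge C(21) + D(29) = 50
Step 4: Merge ((E+A)+I)(31) + (C+D)(50) = 81
Read each symbol's code off the tree from the root (left child = 0, right child = 1).

Codes:
  I: 01 (length 2)
  D: 11 (length 2)
  A: 001 (length 3)
  E: 000 (length 3)
  C: 10 (length 2)
Average code length: 176/81 = 2.1728 bits/symbol


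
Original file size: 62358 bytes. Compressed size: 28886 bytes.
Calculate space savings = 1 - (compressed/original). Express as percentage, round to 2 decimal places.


ratio = compressed/original = 28886/62358 = 0.463228
savings = 1 - ratio = 1 - 0.463228 = 0.536772
as a percentage: 0.536772 * 100 = 53.68%

Space savings = 1 - 28886/62358 = 53.68%


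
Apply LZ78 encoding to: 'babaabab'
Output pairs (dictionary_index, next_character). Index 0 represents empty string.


LZ78 encoding steps:
Dictionary: {0: ''}
Step 1: w='' (idx 0), next='b' -> output (0, 'b'), add 'b' as idx 1
Step 2: w='' (idx 0), next='a' -> output (0, 'a'), add 'a' as idx 2
Step 3: w='b' (idx 1), next='a' -> output (1, 'a'), add 'ba' as idx 3
Step 4: w='a' (idx 2), next='b' -> output (2, 'b'), add 'ab' as idx 4
Step 5: w='ab' (idx 4), end of input -> output (4, '')


Encoded: [(0, 'b'), (0, 'a'), (1, 'a'), (2, 'b'), (4, '')]


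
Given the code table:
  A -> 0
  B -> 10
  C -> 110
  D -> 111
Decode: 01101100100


Decoding:
0 -> A
110 -> C
110 -> C
0 -> A
10 -> B
0 -> A


Result: ACCABA


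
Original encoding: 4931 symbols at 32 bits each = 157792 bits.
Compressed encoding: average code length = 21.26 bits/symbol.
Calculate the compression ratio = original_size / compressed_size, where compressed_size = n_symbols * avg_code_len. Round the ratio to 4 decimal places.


original_size = n_symbols * orig_bits = 4931 * 32 = 157792 bits
compressed_size = n_symbols * avg_code_len = 4931 * 21.26 = 104833.06 bits
ratio = original_size / compressed_size = 157792 / 104833.06 = 1.5052

Compression ratio = 1.5052


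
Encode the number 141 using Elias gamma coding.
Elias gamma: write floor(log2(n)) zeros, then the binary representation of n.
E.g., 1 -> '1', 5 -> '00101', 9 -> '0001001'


num_bits = floor(log2(141)) + 1 = 8
leading_zeros = num_bits - 1 = 7
binary(141) = 10001101

Elias gamma(141) = '0000000' + '10001101' = 000000010001101 (15 bits)


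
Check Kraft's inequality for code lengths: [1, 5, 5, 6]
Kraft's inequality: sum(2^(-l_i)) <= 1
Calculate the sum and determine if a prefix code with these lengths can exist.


Sum = 2^(-1) + 2^(-5) + 2^(-5) + 2^(-6)
    = 0.5 + 0.03125 + 0.03125 + 0.015625
    = 37/64 = 0.578125
Since 0.578125 <= 1, Kraft's inequality IS satisfied.
A prefix code with these lengths CAN exist.

Kraft sum = 0.578125. Satisfied.


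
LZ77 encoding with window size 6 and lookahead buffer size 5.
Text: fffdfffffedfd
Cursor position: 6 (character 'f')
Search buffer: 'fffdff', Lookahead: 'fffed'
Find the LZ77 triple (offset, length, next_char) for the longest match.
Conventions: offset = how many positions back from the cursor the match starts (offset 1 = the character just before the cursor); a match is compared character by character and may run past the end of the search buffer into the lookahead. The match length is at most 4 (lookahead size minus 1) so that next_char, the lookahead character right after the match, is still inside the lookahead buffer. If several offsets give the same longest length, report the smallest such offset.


Try each offset into the search buffer:
  offset=1 (pos 5, char 'f'): match length 3
  offset=2 (pos 4, char 'f'): match length 3
  offset=3 (pos 3, char 'd'): match length 0
  offset=4 (pos 2, char 'f'): match length 1
  offset=5 (pos 1, char 'f'): match length 2
  offset=6 (pos 0, char 'f'): match length 3
Longest match has length 3, found at offsets 1, 2, 6; take the smallest, offset 1.
next_char = character at position 6 + 3 = 9 -> 'e'

Best match: offset=1, length=3 (matching 'fff' starting at position 5)
LZ77 triple: (1, 3, 'e')


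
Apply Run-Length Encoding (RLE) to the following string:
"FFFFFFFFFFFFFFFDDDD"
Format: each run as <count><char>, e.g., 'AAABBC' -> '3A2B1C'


Scanning runs left to right:
  i=0: run of 'F' x 15 -> '15F'
  i=15: run of 'D' x 4 -> '4D'

RLE = 15F4D


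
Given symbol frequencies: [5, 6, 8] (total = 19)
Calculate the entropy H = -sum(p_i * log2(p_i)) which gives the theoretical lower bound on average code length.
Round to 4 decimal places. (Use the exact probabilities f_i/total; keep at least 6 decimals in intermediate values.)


Per-symbol terms -p_i * log2(p_i) with p_i = f_i/19:
  p = 5/19 = 0.263158: log2(p) = -1.925999, -p*log2(p) = 0.506842
  p = 6/19 = 0.315789: log2(p) = -1.662965, -p*log2(p) = 0.525147
  p = 8/19 = 0.421053: log2(p) = -1.247928, -p*log2(p) = 0.525443
H = 0.506842 + 0.525147 + 0.525443 = 1.557432

H = 1.5574 bits/symbol


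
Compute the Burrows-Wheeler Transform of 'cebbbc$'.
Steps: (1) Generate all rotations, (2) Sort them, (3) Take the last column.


Rotations (sorted):
  0: $cebbbc -> last char: c
  1: bbbc$ce -> last char: e
  2: bbc$ceb -> last char: b
  3: bc$cebb -> last char: b
  4: c$cebbb -> last char: b
  5: cebbbc$ -> last char: $
  6: ebbbc$c -> last char: c


BWT = cebbb$c


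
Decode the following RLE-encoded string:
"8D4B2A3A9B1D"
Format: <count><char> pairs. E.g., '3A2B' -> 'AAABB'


Expanding each <count><char> pair:
  8D -> 'DDDDDDDD'
  4B -> 'BBBB'
  2A -> 'AA'
  3A -> 'AAA'
  9B -> 'BBBBBBBBB'
  1D -> 'D'

Decoded = DDDDDDDDBBBBAAAAABBBBBBBBBD


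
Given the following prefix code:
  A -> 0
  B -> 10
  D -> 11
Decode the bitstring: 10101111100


Decoding step by step:
Bits 10 -> B
Bits 10 -> B
Bits 11 -> D
Bits 11 -> D
Bits 10 -> B
Bits 0 -> A


Decoded message: BBDDBA


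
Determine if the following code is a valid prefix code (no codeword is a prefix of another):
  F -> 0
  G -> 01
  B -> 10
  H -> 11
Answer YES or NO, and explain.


Checking each pair (does one codeword prefix another?):
  F='0' vs G='01': prefix -- VIOLATION

NO -- this is NOT a valid prefix code. F (0) is a prefix of G (01).


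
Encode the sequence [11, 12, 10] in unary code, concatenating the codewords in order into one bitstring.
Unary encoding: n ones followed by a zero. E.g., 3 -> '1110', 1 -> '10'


Encode each number as n ones followed by a terminating 0:
  11 -> 111111111110 (12 bits)
  12 -> 1111111111110 (13 bits)
  10 -> 11111111110 (11 bits)
Total length = 12 + 13 + 11 = 36 bits.

Unary([11, 12, 10]) = 111111111110111111111111011111111110 (36 bits)


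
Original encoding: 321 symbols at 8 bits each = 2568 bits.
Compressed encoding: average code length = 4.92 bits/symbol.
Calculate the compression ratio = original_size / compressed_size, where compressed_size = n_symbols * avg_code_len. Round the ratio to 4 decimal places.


original_size = n_symbols * orig_bits = 321 * 8 = 2568 bits
compressed_size = n_symbols * avg_code_len = 321 * 4.92 = 1579.32 bits
ratio = original_size / compressed_size = 2568 / 1579.32 = 1.626

Compression ratio = 1.626


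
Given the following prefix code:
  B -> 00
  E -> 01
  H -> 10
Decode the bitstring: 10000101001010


Decoding step by step:
Bits 10 -> H
Bits 00 -> B
Bits 01 -> E
Bits 01 -> E
Bits 00 -> B
Bits 10 -> H
Bits 10 -> H


Decoded message: HBEEBHH


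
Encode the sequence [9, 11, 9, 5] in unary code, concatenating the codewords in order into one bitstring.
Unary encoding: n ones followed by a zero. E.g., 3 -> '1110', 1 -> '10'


Encode each number as n ones followed by a terminating 0:
  9 -> 1111111110 (10 bits)
  11 -> 111111111110 (12 bits)
  9 -> 1111111110 (10 bits)
  5 -> 111110 (6 bits)
Total length = 10 + 12 + 10 + 6 = 38 bits.

Unary([9, 11, 9, 5]) = 11111111101111111111101111111110111110 (38 bits)


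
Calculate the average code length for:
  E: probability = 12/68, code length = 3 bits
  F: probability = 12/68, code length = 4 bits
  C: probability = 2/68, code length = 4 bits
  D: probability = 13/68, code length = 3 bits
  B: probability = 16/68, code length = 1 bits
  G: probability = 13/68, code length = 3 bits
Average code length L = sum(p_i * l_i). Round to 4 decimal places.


Weighted contributions p_i * l_i:
  E: (12/68) * 3 = 36/68
  F: (12/68) * 4 = 48/68
  C: (2/68) * 4 = 8/68
  D: (13/68) * 3 = 39/68
  B: (16/68) * 1 = 16/68
  G: (13/68) * 3 = 39/68
Sum = (36 + 48 + 8 + 39 + 16 + 39)/68 = 186/68

L = 186/68 = 2.7353 bits/symbol


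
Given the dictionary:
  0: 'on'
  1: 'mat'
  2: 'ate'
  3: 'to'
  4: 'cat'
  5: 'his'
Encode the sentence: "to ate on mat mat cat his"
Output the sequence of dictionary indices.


Look up each word in the dictionary:
  'to' -> 3
  'ate' -> 2
  'on' -> 0
  'mat' -> 1
  'mat' -> 1
  'cat' -> 4
  'his' -> 5

Encoded: [3, 2, 0, 1, 1, 4, 5]


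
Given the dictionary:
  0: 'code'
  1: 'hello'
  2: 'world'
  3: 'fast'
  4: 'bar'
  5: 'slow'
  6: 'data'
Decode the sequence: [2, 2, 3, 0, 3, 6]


Look up each index in the dictionary:
  2 -> 'world'
  2 -> 'world'
  3 -> 'fast'
  0 -> 'code'
  3 -> 'fast'
  6 -> 'data'

Decoded: "world world fast code fast data"


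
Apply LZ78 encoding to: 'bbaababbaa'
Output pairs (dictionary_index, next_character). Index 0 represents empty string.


LZ78 encoding steps:
Dictionary: {0: ''}
Step 1: w='' (idx 0), next='b' -> output (0, 'b'), add 'b' as idx 1
Step 2: w='b' (idx 1), next='a' -> output (1, 'a'), add 'ba' as idx 2
Step 3: w='' (idx 0), next='a' -> output (0, 'a'), add 'a' as idx 3
Step 4: w='ba' (idx 2), next='b' -> output (2, 'b'), add 'bab' as idx 4
Step 5: w='ba' (idx 2), next='a' -> output (2, 'a'), add 'baa' as idx 5


Encoded: [(0, 'b'), (1, 'a'), (0, 'a'), (2, 'b'), (2, 'a')]


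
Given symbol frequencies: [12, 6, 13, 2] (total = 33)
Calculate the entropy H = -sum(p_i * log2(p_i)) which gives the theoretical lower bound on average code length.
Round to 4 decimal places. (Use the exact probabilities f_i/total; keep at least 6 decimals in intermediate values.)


Per-symbol terms -p_i * log2(p_i) with p_i = f_i/33:
  p = 12/33 = 0.363636: log2(p) = -1.459432, -p*log2(p) = 0.530702
  p = 6/33 = 0.181818: log2(p) = -2.459432, -p*log2(p) = 0.447169
  p = 13/33 = 0.393939: log2(p) = -1.343954, -p*log2(p) = 0.529437
  p = 2/33 = 0.060606: log2(p) = -4.044394, -p*log2(p) = 0.245115
H = 0.530702 + 0.447169 + 0.529437 + 0.245115 = 1.752423

H = 1.7524 bits/symbol


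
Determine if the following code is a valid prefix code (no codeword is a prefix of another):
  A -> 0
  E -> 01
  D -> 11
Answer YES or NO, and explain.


Checking each pair (does one codeword prefix another?):
  A='0' vs E='01': prefix -- VIOLATION

NO -- this is NOT a valid prefix code. A (0) is a prefix of E (01).


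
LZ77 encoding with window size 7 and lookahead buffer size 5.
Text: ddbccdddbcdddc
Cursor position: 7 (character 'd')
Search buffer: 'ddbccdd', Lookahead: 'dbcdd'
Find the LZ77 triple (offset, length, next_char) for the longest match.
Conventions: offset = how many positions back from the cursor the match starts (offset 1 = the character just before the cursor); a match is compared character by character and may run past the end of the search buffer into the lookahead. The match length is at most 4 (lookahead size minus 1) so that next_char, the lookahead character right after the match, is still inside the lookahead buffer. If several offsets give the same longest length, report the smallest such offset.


Try each offset into the search buffer:
  offset=1 (pos 6, char 'd'): match length 1
  offset=2 (pos 5, char 'd'): match length 1
  offset=3 (pos 4, char 'c'): match length 0
  offset=4 (pos 3, char 'c'): match length 0
  offset=5 (pos 2, char 'b'): match length 0
  offset=6 (pos 1, char 'd'): match length 3
  offset=7 (pos 0, char 'd'): match length 1
Longest match has length 3 at offset 6.
next_char = character at position 7 + 3 = 10 -> 'd'

Best match: offset=6, length=3 (matching 'dbc' starting at position 1)
LZ77 triple: (6, 3, 'd')


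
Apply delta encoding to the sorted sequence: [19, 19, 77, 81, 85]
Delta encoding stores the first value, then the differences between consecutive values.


First value: 19
Deltas:
  19 - 19 = 0
  77 - 19 = 58
  81 - 77 = 4
  85 - 81 = 4


Delta encoded: [19, 0, 58, 4, 4]


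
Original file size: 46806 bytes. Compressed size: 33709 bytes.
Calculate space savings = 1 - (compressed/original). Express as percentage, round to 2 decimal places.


ratio = compressed/original = 33709/46806 = 0.720185
savings = 1 - ratio = 1 - 0.720185 = 0.279815
as a percentage: 0.279815 * 100 = 27.98%

Space savings = 1 - 33709/46806 = 27.98%


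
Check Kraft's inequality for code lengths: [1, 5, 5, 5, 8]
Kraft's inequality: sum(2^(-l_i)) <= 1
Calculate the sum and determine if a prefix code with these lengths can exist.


Sum = 2^(-1) + 2^(-5) + 2^(-5) + 2^(-5) + 2^(-8)
    = 0.5 + 0.03125 + 0.03125 + 0.03125 + 0.00390625
    = 153/256 = 0.59765625
Since 0.59765625 <= 1, Kraft's inequality IS satisfied.
A prefix code with these lengths CAN exist.

Kraft sum = 0.59765625. Satisfied.


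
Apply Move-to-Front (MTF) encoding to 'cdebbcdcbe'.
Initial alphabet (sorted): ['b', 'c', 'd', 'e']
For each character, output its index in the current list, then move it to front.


MTF encoding:
'c': index 1 in ['b', 'c', 'd', 'e'] -> ['c', 'b', 'd', 'e']
'd': index 2 in ['c', 'b', 'd', 'e'] -> ['d', 'c', 'b', 'e']
'e': index 3 in ['d', 'c', 'b', 'e'] -> ['e', 'd', 'c', 'b']
'b': index 3 in ['e', 'd', 'c', 'b'] -> ['b', 'e', 'd', 'c']
'b': index 0 in ['b', 'e', 'd', 'c'] -> ['b', 'e', 'd', 'c']
'c': index 3 in ['b', 'e', 'd', 'c'] -> ['c', 'b', 'e', 'd']
'd': index 3 in ['c', 'b', 'e', 'd'] -> ['d', 'c', 'b', 'e']
'c': index 1 in ['d', 'c', 'b', 'e'] -> ['c', 'd', 'b', 'e']
'b': index 2 in ['c', 'd', 'b', 'e'] -> ['b', 'c', 'd', 'e']
'e': index 3 in ['b', 'c', 'd', 'e'] -> ['e', 'b', 'c', 'd']


Output: [1, 2, 3, 3, 0, 3, 3, 1, 2, 3]


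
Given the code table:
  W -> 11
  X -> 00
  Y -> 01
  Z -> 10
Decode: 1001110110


Decoding:
10 -> Z
01 -> Y
11 -> W
01 -> Y
10 -> Z


Result: ZYWYZ


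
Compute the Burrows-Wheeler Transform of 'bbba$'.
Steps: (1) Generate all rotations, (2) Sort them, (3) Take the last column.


Rotations (sorted):
  0: $bbba -> last char: a
  1: a$bbb -> last char: b
  2: ba$bb -> last char: b
  3: bba$b -> last char: b
  4: bbba$ -> last char: $


BWT = abbb$


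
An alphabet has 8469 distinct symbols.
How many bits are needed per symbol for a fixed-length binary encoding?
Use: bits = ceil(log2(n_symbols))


log2(8469) = 13.048
Bracket: 2^13 = 8192 < 8469 <= 2^14 = 16384
So ceil(log2(8469)) = 14

bits = ceil(log2(8469)) = ceil(13.048) = 14 bits


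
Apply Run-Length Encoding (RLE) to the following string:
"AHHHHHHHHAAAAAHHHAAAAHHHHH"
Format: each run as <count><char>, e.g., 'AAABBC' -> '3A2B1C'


Scanning runs left to right:
  i=0: run of 'A' x 1 -> '1A'
  i=1: run of 'H' x 8 -> '8H'
  i=9: run of 'A' x 5 -> '5A'
  i=14: run of 'H' x 3 -> '3H'
  i=17: run of 'A' x 4 -> '4A'
  i=21: run of 'H' x 5 -> '5H'

RLE = 1A8H5A3H4A5H


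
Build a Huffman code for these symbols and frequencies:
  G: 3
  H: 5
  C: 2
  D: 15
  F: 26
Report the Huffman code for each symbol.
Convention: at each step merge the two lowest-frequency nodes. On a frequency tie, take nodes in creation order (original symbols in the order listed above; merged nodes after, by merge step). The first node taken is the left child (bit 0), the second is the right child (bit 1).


Huffman tree construction:
Step 1: Merge C(2) + G(3) = 5
Step 2: Merge H(5) + (C+G)(5) = 10
Step 3: Merge (H+(C+G))(10) + D(15) = 25
Step 4: Merge ((H+(C+G))+D)(25) + F(26) = 51
Read each symbol's code off the tree from the root (left child = 0, right child = 1).

Codes:
  G: 0011 (length 4)
  H: 000 (length 3)
  C: 0010 (length 4)
  D: 01 (length 2)
  F: 1 (length 1)
Average code length: 91/51 = 1.7843 bits/symbol


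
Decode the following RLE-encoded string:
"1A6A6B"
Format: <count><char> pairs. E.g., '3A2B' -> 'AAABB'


Expanding each <count><char> pair:
  1A -> 'A'
  6A -> 'AAAAAA'
  6B -> 'BBBBBB'

Decoded = AAAAAAABBBBBB


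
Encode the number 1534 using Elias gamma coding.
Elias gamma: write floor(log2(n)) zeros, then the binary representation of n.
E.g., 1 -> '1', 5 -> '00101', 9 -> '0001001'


num_bits = floor(log2(1534)) + 1 = 11
leading_zeros = num_bits - 1 = 10
binary(1534) = 10111111110

Elias gamma(1534) = '0000000000' + '10111111110' = 000000000010111111110 (21 bits)
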